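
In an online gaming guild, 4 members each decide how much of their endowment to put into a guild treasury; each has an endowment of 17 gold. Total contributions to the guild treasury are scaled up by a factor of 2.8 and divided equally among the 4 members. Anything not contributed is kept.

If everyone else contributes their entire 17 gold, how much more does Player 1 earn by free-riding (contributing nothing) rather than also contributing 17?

5.10 gold

Switching from a contribution of 17 to 0 lets Player 1 keep an extra 17 gold, but lowers the guild treasury by 17, which costs Player 1 their own share of that drop: 2.8/4 × 17 = 11.90.
Net gain = 17 − 11.90 = 5.10. The private return per contributed unit (0.7000) is below 1, so free-riding is indeed the best response regardless of what the others do.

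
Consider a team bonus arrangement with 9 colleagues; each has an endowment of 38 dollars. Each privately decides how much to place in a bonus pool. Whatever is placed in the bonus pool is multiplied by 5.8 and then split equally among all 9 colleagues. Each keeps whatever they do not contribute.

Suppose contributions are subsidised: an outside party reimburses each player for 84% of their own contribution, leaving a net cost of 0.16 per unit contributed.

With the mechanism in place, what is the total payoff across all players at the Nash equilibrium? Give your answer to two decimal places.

With the mechanism, a contributed unit returns (5.8/9) / 0.16 = 4.0278 per unit of net cost to the contributor — now above 1 — so contributing fully is weakly dominant for every player.
At the Nash equilibrium everyone contributes 38. Group total payoff = 9 × (38 × 0.84 + 5.8 × 38) = 2270.88.

2270.88 dollars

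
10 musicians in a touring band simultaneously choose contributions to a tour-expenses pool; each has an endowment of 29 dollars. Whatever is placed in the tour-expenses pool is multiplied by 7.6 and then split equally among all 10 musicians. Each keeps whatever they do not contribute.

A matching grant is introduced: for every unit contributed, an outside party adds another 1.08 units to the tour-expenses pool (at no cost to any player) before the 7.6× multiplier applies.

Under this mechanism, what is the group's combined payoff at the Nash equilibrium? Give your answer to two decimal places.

Under the mechanism each unit contributed yields 7.6 × 2.08 / 10 = 1.5808 back to its contributor per unit of net cost, which exceeds 1, making full contribution the dominant choice for everyone.
So the Nash equilibrium is full contribution by all 10; the group earns 7.6 × 2.08 × 290 = 4584.32.

4584.32 dollars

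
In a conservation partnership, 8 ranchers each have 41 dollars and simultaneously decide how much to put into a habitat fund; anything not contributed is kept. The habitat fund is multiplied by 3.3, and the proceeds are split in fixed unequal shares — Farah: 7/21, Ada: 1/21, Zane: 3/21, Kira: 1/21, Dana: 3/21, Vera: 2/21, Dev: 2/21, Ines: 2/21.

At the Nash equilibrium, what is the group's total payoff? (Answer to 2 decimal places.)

422.30 dollars

A player with share s gets back 3.3·s per unit contributed, so full contribution is dominant for anyone with s > 1/3.3 = 0.3030 and zero contribution is dominant for anyone below.
Farah alone (share 7/21) is above the threshold, contributing 41; the remaining 7 contribute 0. Total contributed: 41.
The habitat fund pays out 3.3 × 41 = 135.30 in total (split across the unequal shares, but the aggregate is all that matters for the group sum).
The 7 free-riders keep 41 each, adding 287. Group total = 287 + 135.30 = 422.30.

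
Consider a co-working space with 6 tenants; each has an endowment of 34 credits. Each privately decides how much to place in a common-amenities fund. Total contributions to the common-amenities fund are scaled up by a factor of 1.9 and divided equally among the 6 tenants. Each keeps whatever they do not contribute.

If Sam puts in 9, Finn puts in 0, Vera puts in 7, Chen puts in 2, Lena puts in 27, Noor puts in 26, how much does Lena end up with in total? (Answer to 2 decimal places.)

Total contributed: 9 + 0 + 7 + 2 + 27 + 26 = 71.
Each receives 1.9 × 71 / 6 = 22.48 from the common-amenities fund.
Lena keeps 34 − 27 = 7, so Lena's payoff is 7 + 22.48 = 29.48.

29.48 credits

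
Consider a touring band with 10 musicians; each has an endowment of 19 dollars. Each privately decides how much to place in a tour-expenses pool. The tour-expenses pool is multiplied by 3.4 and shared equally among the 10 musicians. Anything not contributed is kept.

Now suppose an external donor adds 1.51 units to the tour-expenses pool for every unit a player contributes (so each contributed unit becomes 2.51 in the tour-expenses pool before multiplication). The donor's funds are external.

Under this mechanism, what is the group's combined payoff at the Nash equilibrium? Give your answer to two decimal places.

The effective private return is 3.4 × 2.51 / 10 = 0.8534, which is still under 1, so the mechanism doesn't change anyone's dominant strategy: zero contribution.
Everyone keeps their endowment and the group total is 10 × 19 = 190.

190.00 dollars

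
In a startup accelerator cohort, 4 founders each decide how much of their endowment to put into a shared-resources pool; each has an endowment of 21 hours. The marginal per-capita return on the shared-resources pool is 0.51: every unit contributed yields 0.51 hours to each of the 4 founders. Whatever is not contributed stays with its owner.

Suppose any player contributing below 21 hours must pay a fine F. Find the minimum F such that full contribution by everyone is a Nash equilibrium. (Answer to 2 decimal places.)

Given the others contribute fully, the best deviation is to contribute 0 (any partial contribution still incurs the fine and gives up units whose private return 0.51 is below 1).
Deviating from 21 to 0 saves 21 hours but forfeits the deviator's share of the drop in the shared-resources pool: 0.51 × 21 = 10.71.
So the deviation gain is 21 − 10.71 = 10.29, and the fine must be at least 10.29 hours to wipe it out.

10.29 hours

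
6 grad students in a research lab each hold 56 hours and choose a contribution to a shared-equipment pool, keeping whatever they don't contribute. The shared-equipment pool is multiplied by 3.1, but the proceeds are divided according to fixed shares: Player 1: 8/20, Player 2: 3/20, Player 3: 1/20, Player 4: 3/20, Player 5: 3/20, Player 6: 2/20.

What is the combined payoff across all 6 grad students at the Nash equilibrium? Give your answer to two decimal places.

A player with share s gets back 3.1·s per unit contributed, so full contribution is dominant for anyone with s > 1/3.1 = 0.3226 and zero contribution is dominant for anyone below.
Player 1 alone (share 8/20) is above the threshold, contributing 56; the remaining 5 contribute 0. Total contributed: 56.
The shared-equipment pool pays out 3.1 × 56 = 173.60 in total (split across the unequal shares, but the aggregate is all that matters for the group sum).
The 5 free-riders keep 56 each, adding 280. Group total = 280 + 173.60 = 453.60.

453.60 hours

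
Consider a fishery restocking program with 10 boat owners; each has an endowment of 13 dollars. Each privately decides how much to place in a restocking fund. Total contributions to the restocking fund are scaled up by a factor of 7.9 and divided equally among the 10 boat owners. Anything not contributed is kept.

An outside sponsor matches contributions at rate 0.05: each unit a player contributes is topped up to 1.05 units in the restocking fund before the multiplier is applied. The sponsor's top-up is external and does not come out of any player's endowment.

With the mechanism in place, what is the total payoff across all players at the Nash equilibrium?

130.00 dollars

With the mechanism, a contributed unit returns 7.9 × 1.05 / 10 = 0.8295 per unit of net cost — still below 1 — so contributing 0 remains dominant for every player.
Everyone keeps their endowment and the group total is 10 × 13 = 130.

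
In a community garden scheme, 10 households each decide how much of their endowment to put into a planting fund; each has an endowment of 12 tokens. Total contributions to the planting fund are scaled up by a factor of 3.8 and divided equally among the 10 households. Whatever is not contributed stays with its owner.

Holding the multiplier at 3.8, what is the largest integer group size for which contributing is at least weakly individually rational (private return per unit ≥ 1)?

Private return per unit is 3.8/(group size), which is ≥ 1 whenever the group size is ≤ 3.8.
The largest such integer is 3.

3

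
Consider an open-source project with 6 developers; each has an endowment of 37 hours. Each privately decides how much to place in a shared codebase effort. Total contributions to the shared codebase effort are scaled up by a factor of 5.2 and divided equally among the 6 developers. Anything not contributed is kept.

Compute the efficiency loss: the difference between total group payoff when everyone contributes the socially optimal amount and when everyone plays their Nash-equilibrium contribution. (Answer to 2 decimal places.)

Each contributed unit returns 5.2/6 = 0.8667 to its contributor — below 1 — so contributing 0 is dominant for every player. At the Nash equilibrium everyone keeps their 37, and the group total is 6 × 37 = 222.
Each contributed unit returns 5.200 to the group as a whole (0.8667 to each of 6 players), which exceeds 1, so the social optimum is full contribution: group total = 5.200 × 222 = 1154.40.
Efficiency loss = 1154.40 − 222 = 932.40.

932.40 hours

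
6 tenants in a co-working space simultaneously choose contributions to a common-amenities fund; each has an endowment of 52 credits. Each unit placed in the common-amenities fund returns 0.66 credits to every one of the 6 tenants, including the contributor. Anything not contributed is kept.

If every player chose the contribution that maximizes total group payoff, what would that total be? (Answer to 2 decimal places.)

1235.52 credits

Each contributed unit returns 3.960 to the group as a whole (0.66 to each of 6 players), which exceeds 1, so the social optimum is full contribution: group total = 3.960 × 312 = 1235.52.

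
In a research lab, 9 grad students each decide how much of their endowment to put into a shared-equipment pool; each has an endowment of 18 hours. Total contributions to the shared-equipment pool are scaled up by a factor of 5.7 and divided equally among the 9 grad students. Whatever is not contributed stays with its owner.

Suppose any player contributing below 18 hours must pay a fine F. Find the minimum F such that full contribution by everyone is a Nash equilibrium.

Given the others contribute fully, the best deviation is to contribute 0 (any partial contribution still incurs the fine and gives up units whose private return 0.6333 is below 1).
Deviating from 18 to 0 saves 18 hours but forfeits the deviator's share of the drop in the shared-equipment pool: 5.7/9 × 18 = 11.40.
So the deviation gain is 18 − 11.40 = 6.60, and the fine must be at least 6.60 hours to wipe it out.

6.60 hours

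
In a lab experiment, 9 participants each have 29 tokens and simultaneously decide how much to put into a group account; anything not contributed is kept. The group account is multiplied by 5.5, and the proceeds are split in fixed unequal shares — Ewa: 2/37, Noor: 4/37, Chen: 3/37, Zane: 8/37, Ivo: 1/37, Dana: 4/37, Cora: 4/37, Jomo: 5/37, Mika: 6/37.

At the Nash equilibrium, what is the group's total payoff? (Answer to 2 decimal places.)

391.50 tokens

A player with share s gets back 5.5·s per unit contributed, so full contribution is dominant for anyone with s > 1/5.5 = 0.1818 and zero contribution is dominant for anyone below.
Zane alone (share 8/37) is above the threshold, contributing 29; the remaining 8 contribute 0. Total contributed: 29.
The group account pays out 5.5 × 29 = 159.50 in total (split across the unequal shares, but the aggregate is all that matters for the group sum).
The 8 free-riders keep 29 each, adding 232. Group total = 232 + 159.50 = 391.50.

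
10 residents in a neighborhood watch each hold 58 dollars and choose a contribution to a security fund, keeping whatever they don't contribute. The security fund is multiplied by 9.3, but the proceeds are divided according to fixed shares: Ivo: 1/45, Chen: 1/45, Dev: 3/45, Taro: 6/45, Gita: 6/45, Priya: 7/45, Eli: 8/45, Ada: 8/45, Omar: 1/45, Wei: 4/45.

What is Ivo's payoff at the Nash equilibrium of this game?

Each unit j contributes comes back to j as 9.3 × (j's share), so j prefers to contribute only if that share exceeds 1/9.3 = 0.1075; otherwise keeping the unit dominates.
Taro, Gita, Priya, Eli and Ada clear that bar, contributing 58 each; the remaining 5 contribute 0. Total contributed: 290.
Ivo keeps 58 and receives 9.3 × 290 × 1/45 = 59.93 from the security fund, for a payoff of 117.93.

117.93 dollars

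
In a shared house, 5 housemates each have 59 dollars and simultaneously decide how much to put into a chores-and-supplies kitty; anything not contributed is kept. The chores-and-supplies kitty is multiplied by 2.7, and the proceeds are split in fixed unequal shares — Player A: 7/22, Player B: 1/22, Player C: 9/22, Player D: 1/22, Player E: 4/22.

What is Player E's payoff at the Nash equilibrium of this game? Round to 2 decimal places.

87.96 dollars

Each unit j contributes comes back to j as 2.7 × (j's share), so j prefers to contribute only if that share exceeds 1/2.7 = 0.3704; otherwise keeping the unit dominates.
The only share above 0.3704 is Player C's 9/22, contributing 59; the remaining 4 contribute 0. Total contributed: 59.
Player E keeps 59 and receives 2.7 × 59 × 4/22 = 28.96 from the chores-and-supplies kitty, for a payoff of 87.96.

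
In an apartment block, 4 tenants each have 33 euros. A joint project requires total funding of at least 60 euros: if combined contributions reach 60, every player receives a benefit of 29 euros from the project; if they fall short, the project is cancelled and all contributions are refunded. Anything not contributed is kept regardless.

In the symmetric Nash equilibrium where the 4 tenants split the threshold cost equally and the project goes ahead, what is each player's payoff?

Equal share of the threshold: 60/4 = 15.
At this profile no one gains by cutting their contribution: any cut drops the total below 60, the project is cancelled, contributions are refunded, and the deviator ends with 33, which is less than 33 − 15 + 29 = 47. Contributing more than 15 just wastes the excess. So contributing exactly 15 is a best response.
Each player's payoff: 33 − 15 + 29 = 47.

47 euros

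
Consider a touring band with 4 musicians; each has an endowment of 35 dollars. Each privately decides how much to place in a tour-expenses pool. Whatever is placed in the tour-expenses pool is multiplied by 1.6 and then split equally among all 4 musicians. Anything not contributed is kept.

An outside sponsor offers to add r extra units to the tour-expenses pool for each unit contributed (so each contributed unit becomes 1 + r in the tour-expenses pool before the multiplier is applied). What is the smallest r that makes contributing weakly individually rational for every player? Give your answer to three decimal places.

With matching at rate r, one contributed unit becomes (1 + r) in the tour-expenses pool and returns 1.6 × (1 + r) / 4 to the contributor.
Setting this equal to 1: 1 + r = 4/1.6 = 2.5000.
So the minimum matching rate is r = 2.5000 − 1 = 1.500.

1.500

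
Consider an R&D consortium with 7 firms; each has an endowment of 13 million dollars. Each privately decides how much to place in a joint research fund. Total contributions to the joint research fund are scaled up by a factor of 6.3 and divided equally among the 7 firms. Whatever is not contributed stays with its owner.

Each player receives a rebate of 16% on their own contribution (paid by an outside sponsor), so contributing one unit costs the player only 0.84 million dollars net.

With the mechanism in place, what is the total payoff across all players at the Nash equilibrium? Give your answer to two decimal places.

With the mechanism, a contributed unit returns (6.3/7) / 0.84 = 1.0714 per unit of net cost to the contributor — now above 1 — so contributing fully is weakly dominant for every player.
At the Nash equilibrium everyone contributes 13. Group total payoff = 7 × (13 × 0.16 + 6.3 × 13) = 587.86.

587.86 million dollars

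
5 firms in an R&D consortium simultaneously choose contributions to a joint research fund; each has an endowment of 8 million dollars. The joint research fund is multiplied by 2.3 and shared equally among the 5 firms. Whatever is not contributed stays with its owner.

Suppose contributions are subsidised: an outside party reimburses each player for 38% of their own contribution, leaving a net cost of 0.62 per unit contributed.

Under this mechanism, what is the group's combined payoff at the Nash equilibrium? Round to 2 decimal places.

Even with the mechanism, each unit contributed returns only (2.3/5) / 0.62 = 0.7419 per unit of net cost, so contributing nothing is still dominant.
Everyone keeps their endowment and the group total is 5 × 8 = 40.

40.00 million dollars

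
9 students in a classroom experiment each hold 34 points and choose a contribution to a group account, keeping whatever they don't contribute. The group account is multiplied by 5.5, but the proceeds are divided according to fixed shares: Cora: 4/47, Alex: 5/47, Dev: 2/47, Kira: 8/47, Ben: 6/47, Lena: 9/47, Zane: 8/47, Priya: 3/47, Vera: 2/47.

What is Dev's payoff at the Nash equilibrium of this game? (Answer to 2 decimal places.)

For player j, contributing a unit is worthwhile iff 5.5 × (j's share) ≥ 1, i.e. iff j's share is at least 0.1818.
Only Lena (9/47) clears that bar, contributing 34; the remaining 8 contribute 0. Total contributed: 34.
Dev keeps 34 and receives 5.5 × 34 × 2/47 = 7.96 from the group account, for a payoff of 41.96.

41.96 points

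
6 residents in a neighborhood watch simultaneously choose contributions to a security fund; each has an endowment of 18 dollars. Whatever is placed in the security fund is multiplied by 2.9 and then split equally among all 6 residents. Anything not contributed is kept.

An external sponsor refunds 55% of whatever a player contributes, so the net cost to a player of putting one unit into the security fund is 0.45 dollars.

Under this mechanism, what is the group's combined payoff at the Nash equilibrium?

With the mechanism, a contributed unit returns (2.9/6) / 0.45 = 1.0741 per unit of net cost to the contributor — now above 1 — so contributing fully is weakly dominant for every player.
At the Nash equilibrium everyone contributes 18. Group total payoff = 6 × (18 × 0.55 + 2.9 × 18) = 372.60.

372.60 dollars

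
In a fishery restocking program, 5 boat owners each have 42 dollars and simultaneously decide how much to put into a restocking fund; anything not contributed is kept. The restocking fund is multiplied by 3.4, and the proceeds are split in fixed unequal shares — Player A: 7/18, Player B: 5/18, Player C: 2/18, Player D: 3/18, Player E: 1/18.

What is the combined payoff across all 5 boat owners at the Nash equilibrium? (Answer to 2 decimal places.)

310.80 dollars

Each unit j contributes comes back to j as 3.4 × (j's share), so j prefers to contribute only if that share exceeds 1/3.4 = 0.2941; otherwise keeping the unit dominates.
The only share above 0.2941 is Player A's 7/18, contributing 42; the remaining 4 contribute 0. Total contributed: 42.
The restocking fund pays out 3.4 × 42 = 142.80 in total (split across the unequal shares, but the aggregate is all that matters for the group sum).
The 4 free-riders keep 42 each, adding 168. Group total = 168 + 142.80 = 310.80.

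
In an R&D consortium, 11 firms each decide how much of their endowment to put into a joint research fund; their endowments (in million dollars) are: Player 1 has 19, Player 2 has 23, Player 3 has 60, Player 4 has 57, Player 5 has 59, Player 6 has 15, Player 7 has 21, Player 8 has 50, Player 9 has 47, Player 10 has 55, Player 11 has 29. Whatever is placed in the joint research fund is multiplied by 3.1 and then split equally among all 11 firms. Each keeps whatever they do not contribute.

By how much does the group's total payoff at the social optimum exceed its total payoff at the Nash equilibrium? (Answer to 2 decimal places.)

913.50 million dollars

The private return per contributed unit is 3.1/11 = 0.2818 < 1 for every player regardless of endowment, so the Nash equilibrium is zero contribution and the group total is Σ E_j = 19 + 23 + 60 + 57 + 59 + 15 + 21 + 50 + 47 + 55 + 29 = 435.
Each contributed unit returns 3.100 to the group, so the social optimum is full contribution by everyone: group total = 3.100 × 435 = 1348.50.
Efficiency loss = (3.100 − 1) × 435 = 913.50.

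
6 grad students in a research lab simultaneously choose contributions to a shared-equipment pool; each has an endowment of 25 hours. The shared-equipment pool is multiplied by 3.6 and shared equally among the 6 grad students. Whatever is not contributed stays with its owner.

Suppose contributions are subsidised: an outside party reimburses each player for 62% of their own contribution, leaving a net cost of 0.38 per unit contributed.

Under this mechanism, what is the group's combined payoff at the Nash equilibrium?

633.00 hours

The effective private return per unit is now (3.6/6) / 0.38 = 1.5789 > 1, so every player's dominant strategy flips to full contribution.
At the Nash equilibrium everyone contributes 25. Group total payoff = 6 × (25 × 0.62 + 3.6 × 25) = 633.00.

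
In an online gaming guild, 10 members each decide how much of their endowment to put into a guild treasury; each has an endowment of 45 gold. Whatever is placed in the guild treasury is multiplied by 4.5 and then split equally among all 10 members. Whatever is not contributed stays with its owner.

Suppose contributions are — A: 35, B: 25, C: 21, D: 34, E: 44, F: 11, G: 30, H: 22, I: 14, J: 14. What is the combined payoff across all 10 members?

Total contributed: 35 + 25 + 21 + 34 + 44 + 11 + 30 + 22 + 14 + 14 = 250; total kept: 10 × 45 − 250 = 200.
The guild treasury pays out 4.5 × 250 = 1125.00 in aggregate.
Group total = 200 + 1125.00 = 1325.00.

1325.00 gold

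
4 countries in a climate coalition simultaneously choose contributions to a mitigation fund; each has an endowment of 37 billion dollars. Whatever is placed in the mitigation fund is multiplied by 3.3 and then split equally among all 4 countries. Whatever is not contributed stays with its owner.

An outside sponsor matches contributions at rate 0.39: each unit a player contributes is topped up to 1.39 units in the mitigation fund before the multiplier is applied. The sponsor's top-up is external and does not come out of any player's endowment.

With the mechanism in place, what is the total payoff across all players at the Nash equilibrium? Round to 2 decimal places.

678.88 billion dollars

With the mechanism, a contributed unit returns 3.3 × 1.39 / 4 = 1.1468 per unit of net cost to the contributor — now above 1 — so contributing fully is weakly dominant for every player.
So the Nash equilibrium is full contribution by all 4; the group earns 3.3 × 1.39 × 148 = 678.88.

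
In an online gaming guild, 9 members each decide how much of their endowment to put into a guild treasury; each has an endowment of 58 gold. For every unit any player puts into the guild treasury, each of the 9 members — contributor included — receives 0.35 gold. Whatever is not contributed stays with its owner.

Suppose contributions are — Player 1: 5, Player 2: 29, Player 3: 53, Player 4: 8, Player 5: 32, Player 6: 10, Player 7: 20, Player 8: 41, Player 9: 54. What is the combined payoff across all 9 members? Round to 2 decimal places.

Total contributed: 5 + 29 + 53 + 8 + 32 + 10 + 20 + 41 + 54 = 252; total kept: 9 × 58 − 252 = 270.
The guild treasury pays out 0.35 × 9 × 252 = 793.80 in aggregate.
Group total = 270 + 793.80 = 1063.80.

1063.80 gold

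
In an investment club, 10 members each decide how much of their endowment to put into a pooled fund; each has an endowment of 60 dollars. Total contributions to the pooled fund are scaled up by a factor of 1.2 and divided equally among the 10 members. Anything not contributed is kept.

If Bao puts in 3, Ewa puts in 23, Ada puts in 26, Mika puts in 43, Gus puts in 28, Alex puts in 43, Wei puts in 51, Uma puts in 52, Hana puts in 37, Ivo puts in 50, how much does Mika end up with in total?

Total contributed: 3 + 23 + 26 + 43 + 28 + 43 + 51 + 52 + 37 + 50 = 356.
Each receives 1.2 × 356 / 10 = 42.72 from the pooled fund.
Mika keeps 60 − 43 = 17, so Mika's payoff is 17 + 42.72 = 59.72.

59.72 dollars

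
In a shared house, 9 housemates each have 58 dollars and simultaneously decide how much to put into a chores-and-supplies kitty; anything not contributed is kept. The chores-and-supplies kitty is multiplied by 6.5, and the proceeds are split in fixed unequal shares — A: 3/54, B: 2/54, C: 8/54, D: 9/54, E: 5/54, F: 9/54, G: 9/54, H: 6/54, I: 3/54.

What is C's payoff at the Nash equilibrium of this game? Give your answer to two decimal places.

For player j, contributing a unit is worthwhile iff 6.5 × (j's share) ≥ 1, i.e. iff j's share is at least 0.1538.
D, F and G are above the threshold, contributing 58 each; the remaining 6 contribute 0. Total contributed: 174.
C keeps 58 and receives 6.5 × 174 × 8/54 = 167.56 from the chores-and-supplies kitty, for a payoff of 225.56.

225.56 dollars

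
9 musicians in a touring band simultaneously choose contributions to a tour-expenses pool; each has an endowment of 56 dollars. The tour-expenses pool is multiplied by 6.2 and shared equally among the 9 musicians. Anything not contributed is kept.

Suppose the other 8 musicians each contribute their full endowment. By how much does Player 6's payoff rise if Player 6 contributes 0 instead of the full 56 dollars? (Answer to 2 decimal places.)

17.42 dollars

Switching from a contribution of 56 to 0 lets Player 6 keep an extra 56 dollars, but lowers the tour-expenses pool by 56, which costs Player 6 their own share of that drop: 6.2/9 × 56 = 38.58.
Net gain = 56 − 38.58 = 17.42. The private return per contributed unit (0.6889) is below 1, so free-riding is indeed the best response regardless of what the others do.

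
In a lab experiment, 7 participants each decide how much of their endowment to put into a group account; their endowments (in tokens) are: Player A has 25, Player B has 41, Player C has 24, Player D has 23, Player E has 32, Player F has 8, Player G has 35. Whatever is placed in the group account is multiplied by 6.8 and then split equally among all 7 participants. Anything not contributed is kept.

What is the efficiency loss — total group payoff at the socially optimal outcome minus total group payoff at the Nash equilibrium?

The private return per contributed unit is 6.8/7 = 0.9714 < 1 for every player regardless of endowment, so the Nash equilibrium is zero contribution and the group total is Σ E_j = 25 + 41 + 24 + 23 + 32 + 8 + 35 = 188.
Each contributed unit returns 6.800 to the group, so the social optimum is full contribution by everyone: group total = 6.800 × 188 = 1278.40.
Efficiency loss = (6.800 − 1) × 188 = 1090.40.

1090.40 tokens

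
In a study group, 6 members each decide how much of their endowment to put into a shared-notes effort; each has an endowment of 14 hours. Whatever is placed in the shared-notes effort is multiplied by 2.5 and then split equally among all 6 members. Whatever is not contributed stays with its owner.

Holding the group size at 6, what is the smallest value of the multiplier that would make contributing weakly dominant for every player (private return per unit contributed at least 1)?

A contributed unit returns (multiplier)/6 to its contributor.
This reaches 1 exactly when the multiplier is 6.

6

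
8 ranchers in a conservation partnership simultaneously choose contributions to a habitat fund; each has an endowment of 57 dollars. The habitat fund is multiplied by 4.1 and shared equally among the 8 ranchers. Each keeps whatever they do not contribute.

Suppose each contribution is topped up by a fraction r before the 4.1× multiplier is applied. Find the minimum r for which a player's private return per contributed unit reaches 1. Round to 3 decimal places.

0.951

With matching at rate r, one contributed unit becomes (1 + r) in the habitat fund and returns 4.1 × (1 + r) / 8 to the contributor.
Setting this equal to 1: 1 + r = 8/4.1 = 1.9512.
So the minimum matching rate is r = 1.9512 − 1 = 0.951.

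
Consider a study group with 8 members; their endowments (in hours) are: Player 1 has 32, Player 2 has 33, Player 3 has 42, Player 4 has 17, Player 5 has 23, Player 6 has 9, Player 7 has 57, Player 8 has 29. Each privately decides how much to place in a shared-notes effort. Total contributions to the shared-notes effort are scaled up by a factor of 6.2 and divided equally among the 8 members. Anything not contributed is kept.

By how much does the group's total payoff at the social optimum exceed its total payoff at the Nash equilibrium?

1258.40 hours

The private return per contributed unit is 6.2/8 = 0.7750 < 1 for every player regardless of endowment, so the Nash equilibrium is zero contribution and the group total is Σ E_j = 32 + 33 + 42 + 17 + 23 + 9 + 57 + 29 = 242.
Each contributed unit returns 6.200 to the group, so the social optimum is full contribution by everyone: group total = 6.200 × 242 = 1500.40.
Efficiency loss = (6.200 − 1) × 242 = 1258.40.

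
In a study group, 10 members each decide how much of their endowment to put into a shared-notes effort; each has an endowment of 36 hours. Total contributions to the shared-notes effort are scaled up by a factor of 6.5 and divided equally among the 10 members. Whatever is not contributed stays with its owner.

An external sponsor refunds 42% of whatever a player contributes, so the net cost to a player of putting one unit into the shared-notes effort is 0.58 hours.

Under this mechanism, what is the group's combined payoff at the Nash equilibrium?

2491.20 hours

Under the mechanism each unit contributed yields (6.5/10) / 0.58 = 1.1207 back to its contributor per unit of net cost, which exceeds 1, making full contribution the dominant choice for everyone.
At the Nash equilibrium everyone contributes 36. Group total payoff = 10 × (36 × 0.42 + 6.5 × 36) = 2491.20.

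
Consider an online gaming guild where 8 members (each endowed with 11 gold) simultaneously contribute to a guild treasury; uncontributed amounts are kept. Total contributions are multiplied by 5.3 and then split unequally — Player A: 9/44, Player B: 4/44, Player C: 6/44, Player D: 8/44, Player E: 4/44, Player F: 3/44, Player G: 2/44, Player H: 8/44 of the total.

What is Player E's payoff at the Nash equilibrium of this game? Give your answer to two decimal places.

16.30 gold

Each unit j contributes comes back to j as 5.3 × (j's share), so j prefers to contribute only if that share exceeds 1/5.3 = 0.1887; otherwise keeping the unit dominates.
The only share above 0.1887 is Player A's 9/44, contributing 11; the remaining 7 contribute 0. Total contributed: 11.
Player E keeps 11 and receives 5.3 × 11 × 4/44 = 5.30 from the guild treasury, for a payoff of 16.30.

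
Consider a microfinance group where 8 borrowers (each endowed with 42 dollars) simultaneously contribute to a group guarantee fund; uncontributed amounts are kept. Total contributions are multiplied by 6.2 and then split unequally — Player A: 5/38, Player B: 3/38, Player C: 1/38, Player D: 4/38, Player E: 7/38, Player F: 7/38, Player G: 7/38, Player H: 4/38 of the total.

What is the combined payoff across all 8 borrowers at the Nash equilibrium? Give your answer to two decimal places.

991.20 dollars

For player j, contributing a unit is worthwhile iff 6.2 × (j's share) ≥ 1, i.e. iff j's share is at least 0.1613.
Player E, Player F and Player G clear that bar, contributing 42 each; the remaining 5 contribute 0. Total contributed: 126.
The group guarantee fund pays out 6.2 × 126 = 781.20 in total (split across the unequal shares, but the aggregate is all that matters for the group sum).
The 5 free-riders keep 42 each, adding 210. Group total = 210 + 781.20 = 991.20.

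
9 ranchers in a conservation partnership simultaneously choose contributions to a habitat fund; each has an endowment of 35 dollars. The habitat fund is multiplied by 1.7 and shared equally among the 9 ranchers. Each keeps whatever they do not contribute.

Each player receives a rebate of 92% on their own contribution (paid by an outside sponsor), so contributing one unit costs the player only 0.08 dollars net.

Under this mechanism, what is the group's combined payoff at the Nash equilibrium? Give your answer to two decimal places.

With the mechanism, a contributed unit returns (1.7/9) / 0.08 = 2.3611 per unit of net cost to the contributor — now above 1 — so contributing fully is weakly dominant for every player.
So the Nash equilibrium is full contribution by all 9; the group earns 9 × (35 × 0.92 + 1.7 × 35) = 825.30.

825.30 dollars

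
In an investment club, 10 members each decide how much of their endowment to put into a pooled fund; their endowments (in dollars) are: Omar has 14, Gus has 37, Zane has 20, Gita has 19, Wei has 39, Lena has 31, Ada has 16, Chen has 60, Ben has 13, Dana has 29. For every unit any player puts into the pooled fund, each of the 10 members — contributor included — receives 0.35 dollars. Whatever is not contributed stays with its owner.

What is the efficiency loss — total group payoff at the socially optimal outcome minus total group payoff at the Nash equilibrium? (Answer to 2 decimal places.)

695.00 dollars

The private return per contributed unit is 0.35 < 1 for everyone, so the Nash equilibrium is zero contribution and the group total is Σ E_j = 14 + 37 + 20 + 19 + 39 + 31 + 16 + 60 + 13 + 29 = 278.
Each contributed unit returns 3.500 to the group, so the social optimum is full contribution by everyone: group total = 3.500 × 278 = 973.00.
Efficiency loss = (3.500 − 1) × 278 = 695.00.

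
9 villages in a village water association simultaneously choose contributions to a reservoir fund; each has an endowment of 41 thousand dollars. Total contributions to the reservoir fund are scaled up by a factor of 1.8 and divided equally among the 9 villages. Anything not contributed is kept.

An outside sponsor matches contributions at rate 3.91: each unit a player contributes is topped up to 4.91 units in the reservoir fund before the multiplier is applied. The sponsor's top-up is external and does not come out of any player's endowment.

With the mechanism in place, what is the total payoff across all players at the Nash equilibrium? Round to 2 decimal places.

Even with the mechanism, each unit contributed returns only 1.8 × 4.91 / 9 = 0.9820 per unit of net cost, so contributing nothing is still dominant.
At the Nash equilibrium no one contributes; group total payoff = 9 × 41 = 369.

369.00 thousand dollars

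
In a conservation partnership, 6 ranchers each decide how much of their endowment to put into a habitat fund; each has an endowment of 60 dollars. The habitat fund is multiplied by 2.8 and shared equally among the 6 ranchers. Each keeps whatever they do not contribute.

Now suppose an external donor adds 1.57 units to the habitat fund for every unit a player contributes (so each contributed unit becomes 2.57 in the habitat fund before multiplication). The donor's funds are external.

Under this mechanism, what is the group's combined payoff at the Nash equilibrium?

2590.56 dollars

Under the mechanism each unit contributed yields 2.8 × 2.57 / 6 = 1.1993 back to its contributor per unit of net cost, which exceeds 1, making full contribution the dominant choice for everyone.
At the Nash equilibrium everyone contributes 60. Group total payoff = 2.8 × 2.57 × 360 = 2590.56.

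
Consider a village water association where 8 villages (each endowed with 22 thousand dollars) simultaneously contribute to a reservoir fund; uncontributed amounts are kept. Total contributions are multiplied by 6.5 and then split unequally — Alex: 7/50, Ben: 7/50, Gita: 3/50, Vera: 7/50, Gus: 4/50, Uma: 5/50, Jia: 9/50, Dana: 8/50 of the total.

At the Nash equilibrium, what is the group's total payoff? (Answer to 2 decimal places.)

418.00 thousand dollars

Each unit j contributes comes back to j as 6.5 × (j's share), so j prefers to contribute only if that share exceeds 1/6.5 = 0.1538; otherwise keeping the unit dominates.
Jia and Dana are above the threshold, contributing 22 each; the remaining 6 contribute 0. Total contributed: 44.
The reservoir fund pays out 6.5 × 44 = 286.00 in total (split across the unequal shares, but the aggregate is all that matters for the group sum).
The 6 free-riders keep 22 each, adding 132. Group total = 132 + 286.00 = 418.00.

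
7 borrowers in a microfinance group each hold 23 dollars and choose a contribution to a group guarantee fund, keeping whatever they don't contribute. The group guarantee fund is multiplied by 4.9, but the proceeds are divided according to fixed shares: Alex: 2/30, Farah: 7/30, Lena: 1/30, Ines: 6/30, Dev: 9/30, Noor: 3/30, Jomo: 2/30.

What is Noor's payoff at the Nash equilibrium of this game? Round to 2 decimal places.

Each unit j contributes comes back to j as 4.9 × (j's share), so j prefers to contribute only if that share exceeds 1/4.9 = 0.2041; otherwise keeping the unit dominates.
The shares above 0.2041 belong to Farah and Dev, contributing 23 each; the remaining 5 contribute 0. Total contributed: 46.
Noor keeps 23 and receives 4.9 × 46 × 3/30 = 22.54 from the group guarantee fund, for a payoff of 45.54.

45.54 dollars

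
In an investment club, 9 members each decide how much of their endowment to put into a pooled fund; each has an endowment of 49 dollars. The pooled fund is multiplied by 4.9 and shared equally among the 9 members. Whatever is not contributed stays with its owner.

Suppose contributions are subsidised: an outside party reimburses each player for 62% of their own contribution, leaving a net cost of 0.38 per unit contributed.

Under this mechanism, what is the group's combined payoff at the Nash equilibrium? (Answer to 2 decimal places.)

2434.32 dollars

The effective private return per unit is now (4.9/9) / 0.38 = 1.4327 > 1, so every player's dominant strategy flips to full contribution.
At the Nash equilibrium everyone contributes 49. Group total payoff = 9 × (49 × 0.62 + 4.9 × 49) = 2434.32.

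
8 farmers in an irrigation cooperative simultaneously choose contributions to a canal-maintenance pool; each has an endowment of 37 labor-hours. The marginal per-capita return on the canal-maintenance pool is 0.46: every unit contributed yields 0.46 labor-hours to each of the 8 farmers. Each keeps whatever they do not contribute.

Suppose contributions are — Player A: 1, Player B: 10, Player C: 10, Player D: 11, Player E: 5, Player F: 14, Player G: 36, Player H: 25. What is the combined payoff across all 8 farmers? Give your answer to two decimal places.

596.16 labor-hours

Total contributed: 1 + 10 + 10 + 11 + 5 + 14 + 36 + 25 = 112; total kept: 8 × 37 − 112 = 184.
The canal-maintenance pool pays out 0.46 × 8 × 112 = 412.16 in aggregate.
Group total = 184 + 412.16 = 596.16.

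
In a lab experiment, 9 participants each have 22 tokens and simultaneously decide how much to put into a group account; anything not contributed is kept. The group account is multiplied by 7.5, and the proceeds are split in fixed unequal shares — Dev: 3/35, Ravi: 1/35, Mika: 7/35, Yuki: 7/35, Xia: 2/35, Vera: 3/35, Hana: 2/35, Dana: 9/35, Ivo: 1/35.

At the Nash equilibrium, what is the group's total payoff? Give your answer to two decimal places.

627.00 tokens

Each unit j contributes comes back to j as 7.5 × (j's share), so j prefers to contribute only if that share exceeds 1/7.5 = 0.1333; otherwise keeping the unit dominates.
The shares above 0.1333 belong to Mika, Yuki and Dana, contributing 22 each; the remaining 6 contribute 0. Total contributed: 66.
The group account pays out 7.5 × 66 = 495.00 in total (split across the unequal shares, but the aggregate is all that matters for the group sum).
The 6 free-riders keep 22 each, adding 132. Group total = 132 + 495.00 = 627.00.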